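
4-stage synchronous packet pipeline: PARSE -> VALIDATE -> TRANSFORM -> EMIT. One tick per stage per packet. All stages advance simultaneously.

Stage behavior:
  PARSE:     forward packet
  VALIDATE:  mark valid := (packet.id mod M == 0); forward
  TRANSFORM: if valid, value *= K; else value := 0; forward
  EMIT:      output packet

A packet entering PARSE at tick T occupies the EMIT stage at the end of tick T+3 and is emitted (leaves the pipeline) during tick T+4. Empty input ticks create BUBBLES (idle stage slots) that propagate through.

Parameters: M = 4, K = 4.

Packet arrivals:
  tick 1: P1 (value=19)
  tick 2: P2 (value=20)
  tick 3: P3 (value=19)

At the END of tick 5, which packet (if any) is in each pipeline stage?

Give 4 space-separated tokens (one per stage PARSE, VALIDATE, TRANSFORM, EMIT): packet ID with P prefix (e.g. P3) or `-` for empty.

Tick 1: [PARSE:P1(v=19,ok=F), VALIDATE:-, TRANSFORM:-, EMIT:-] out:-; in:P1
Tick 2: [PARSE:P2(v=20,ok=F), VALIDATE:P1(v=19,ok=F), TRANSFORM:-, EMIT:-] out:-; in:P2
Tick 3: [PARSE:P3(v=19,ok=F), VALIDATE:P2(v=20,ok=F), TRANSFORM:P1(v=0,ok=F), EMIT:-] out:-; in:P3
Tick 4: [PARSE:-, VALIDATE:P3(v=19,ok=F), TRANSFORM:P2(v=0,ok=F), EMIT:P1(v=0,ok=F)] out:-; in:-
Tick 5: [PARSE:-, VALIDATE:-, TRANSFORM:P3(v=0,ok=F), EMIT:P2(v=0,ok=F)] out:P1(v=0); in:-
At end of tick 5: ['-', '-', 'P3', 'P2']

Answer: - - P3 P2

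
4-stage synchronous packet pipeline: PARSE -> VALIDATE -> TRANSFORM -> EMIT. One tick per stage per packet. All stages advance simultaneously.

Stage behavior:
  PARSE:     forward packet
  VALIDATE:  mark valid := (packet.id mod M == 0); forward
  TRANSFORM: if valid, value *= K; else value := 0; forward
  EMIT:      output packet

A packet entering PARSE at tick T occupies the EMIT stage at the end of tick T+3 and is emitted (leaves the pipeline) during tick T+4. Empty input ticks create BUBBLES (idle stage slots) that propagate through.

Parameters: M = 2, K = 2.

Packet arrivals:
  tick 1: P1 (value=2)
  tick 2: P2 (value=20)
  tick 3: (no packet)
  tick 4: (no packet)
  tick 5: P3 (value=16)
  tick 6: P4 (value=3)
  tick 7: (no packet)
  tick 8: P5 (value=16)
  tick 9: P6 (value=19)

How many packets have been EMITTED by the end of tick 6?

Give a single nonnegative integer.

Tick 1: [PARSE:P1(v=2,ok=F), VALIDATE:-, TRANSFORM:-, EMIT:-] out:-; in:P1
Tick 2: [PARSE:P2(v=20,ok=F), VALIDATE:P1(v=2,ok=F), TRANSFORM:-, EMIT:-] out:-; in:P2
Tick 3: [PARSE:-, VALIDATE:P2(v=20,ok=T), TRANSFORM:P1(v=0,ok=F), EMIT:-] out:-; in:-
Tick 4: [PARSE:-, VALIDATE:-, TRANSFORM:P2(v=40,ok=T), EMIT:P1(v=0,ok=F)] out:-; in:-
Tick 5: [PARSE:P3(v=16,ok=F), VALIDATE:-, TRANSFORM:-, EMIT:P2(v=40,ok=T)] out:P1(v=0); in:P3
Tick 6: [PARSE:P4(v=3,ok=F), VALIDATE:P3(v=16,ok=F), TRANSFORM:-, EMIT:-] out:P2(v=40); in:P4
Emitted by tick 6: ['P1', 'P2']

Answer: 2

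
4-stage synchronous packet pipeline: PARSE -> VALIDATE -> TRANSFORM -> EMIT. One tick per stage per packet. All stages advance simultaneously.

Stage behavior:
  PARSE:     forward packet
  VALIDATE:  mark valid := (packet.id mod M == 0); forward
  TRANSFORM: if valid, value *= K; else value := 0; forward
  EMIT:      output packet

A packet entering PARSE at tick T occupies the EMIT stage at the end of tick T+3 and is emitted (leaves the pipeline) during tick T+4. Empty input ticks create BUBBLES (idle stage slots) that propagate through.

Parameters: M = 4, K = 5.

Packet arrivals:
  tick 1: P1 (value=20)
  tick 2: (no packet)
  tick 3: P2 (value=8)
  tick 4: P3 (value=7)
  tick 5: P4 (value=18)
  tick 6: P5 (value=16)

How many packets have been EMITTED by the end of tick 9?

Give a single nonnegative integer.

Tick 1: [PARSE:P1(v=20,ok=F), VALIDATE:-, TRANSFORM:-, EMIT:-] out:-; in:P1
Tick 2: [PARSE:-, VALIDATE:P1(v=20,ok=F), TRANSFORM:-, EMIT:-] out:-; in:-
Tick 3: [PARSE:P2(v=8,ok=F), VALIDATE:-, TRANSFORM:P1(v=0,ok=F), EMIT:-] out:-; in:P2
Tick 4: [PARSE:P3(v=7,ok=F), VALIDATE:P2(v=8,ok=F), TRANSFORM:-, EMIT:P1(v=0,ok=F)] out:-; in:P3
Tick 5: [PARSE:P4(v=18,ok=F), VALIDATE:P3(v=7,ok=F), TRANSFORM:P2(v=0,ok=F), EMIT:-] out:P1(v=0); in:P4
Tick 6: [PARSE:P5(v=16,ok=F), VALIDATE:P4(v=18,ok=T), TRANSFORM:P3(v=0,ok=F), EMIT:P2(v=0,ok=F)] out:-; in:P5
Tick 7: [PARSE:-, VALIDATE:P5(v=16,ok=F), TRANSFORM:P4(v=90,ok=T), EMIT:P3(v=0,ok=F)] out:P2(v=0); in:-
Tick 8: [PARSE:-, VALIDATE:-, TRANSFORM:P5(v=0,ok=F), EMIT:P4(v=90,ok=T)] out:P3(v=0); in:-
Tick 9: [PARSE:-, VALIDATE:-, TRANSFORM:-, EMIT:P5(v=0,ok=F)] out:P4(v=90); in:-
Emitted by tick 9: ['P1', 'P2', 'P3', 'P4']

Answer: 4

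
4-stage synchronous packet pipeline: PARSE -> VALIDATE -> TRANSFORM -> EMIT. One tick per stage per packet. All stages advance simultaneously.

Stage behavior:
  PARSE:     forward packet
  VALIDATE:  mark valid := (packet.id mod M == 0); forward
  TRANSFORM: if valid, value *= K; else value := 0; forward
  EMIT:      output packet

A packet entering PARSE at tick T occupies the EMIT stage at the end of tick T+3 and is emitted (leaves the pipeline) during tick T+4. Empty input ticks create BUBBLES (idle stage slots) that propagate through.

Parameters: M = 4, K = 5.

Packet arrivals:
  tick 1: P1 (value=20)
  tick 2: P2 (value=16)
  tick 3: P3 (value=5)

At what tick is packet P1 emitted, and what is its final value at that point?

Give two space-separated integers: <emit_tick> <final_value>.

Tick 1: [PARSE:P1(v=20,ok=F), VALIDATE:-, TRANSFORM:-, EMIT:-] out:-; in:P1
Tick 2: [PARSE:P2(v=16,ok=F), VALIDATE:P1(v=20,ok=F), TRANSFORM:-, EMIT:-] out:-; in:P2
Tick 3: [PARSE:P3(v=5,ok=F), VALIDATE:P2(v=16,ok=F), TRANSFORM:P1(v=0,ok=F), EMIT:-] out:-; in:P3
Tick 4: [PARSE:-, VALIDATE:P3(v=5,ok=F), TRANSFORM:P2(v=0,ok=F), EMIT:P1(v=0,ok=F)] out:-; in:-
Tick 5: [PARSE:-, VALIDATE:-, TRANSFORM:P3(v=0,ok=F), EMIT:P2(v=0,ok=F)] out:P1(v=0); in:-
Tick 6: [PARSE:-, VALIDATE:-, TRANSFORM:-, EMIT:P3(v=0,ok=F)] out:P2(v=0); in:-
Tick 7: [PARSE:-, VALIDATE:-, TRANSFORM:-, EMIT:-] out:P3(v=0); in:-
P1: arrives tick 1, valid=False (id=1, id%4=1), emit tick 5, final value 0

Answer: 5 0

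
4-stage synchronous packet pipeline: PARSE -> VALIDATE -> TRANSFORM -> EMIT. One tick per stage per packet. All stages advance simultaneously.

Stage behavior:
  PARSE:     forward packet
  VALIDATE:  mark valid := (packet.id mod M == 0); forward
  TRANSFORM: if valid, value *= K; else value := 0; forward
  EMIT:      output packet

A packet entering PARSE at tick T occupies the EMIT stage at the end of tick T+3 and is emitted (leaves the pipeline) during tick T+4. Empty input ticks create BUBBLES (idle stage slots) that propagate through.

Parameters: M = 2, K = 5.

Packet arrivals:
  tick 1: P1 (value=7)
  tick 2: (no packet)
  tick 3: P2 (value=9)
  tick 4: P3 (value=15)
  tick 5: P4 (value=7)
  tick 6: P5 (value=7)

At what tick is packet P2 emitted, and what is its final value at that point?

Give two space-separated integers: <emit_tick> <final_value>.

Answer: 7 45

Derivation:
Tick 1: [PARSE:P1(v=7,ok=F), VALIDATE:-, TRANSFORM:-, EMIT:-] out:-; in:P1
Tick 2: [PARSE:-, VALIDATE:P1(v=7,ok=F), TRANSFORM:-, EMIT:-] out:-; in:-
Tick 3: [PARSE:P2(v=9,ok=F), VALIDATE:-, TRANSFORM:P1(v=0,ok=F), EMIT:-] out:-; in:P2
Tick 4: [PARSE:P3(v=15,ok=F), VALIDATE:P2(v=9,ok=T), TRANSFORM:-, EMIT:P1(v=0,ok=F)] out:-; in:P3
Tick 5: [PARSE:P4(v=7,ok=F), VALIDATE:P3(v=15,ok=F), TRANSFORM:P2(v=45,ok=T), EMIT:-] out:P1(v=0); in:P4
Tick 6: [PARSE:P5(v=7,ok=F), VALIDATE:P4(v=7,ok=T), TRANSFORM:P3(v=0,ok=F), EMIT:P2(v=45,ok=T)] out:-; in:P5
Tick 7: [PARSE:-, VALIDATE:P5(v=7,ok=F), TRANSFORM:P4(v=35,ok=T), EMIT:P3(v=0,ok=F)] out:P2(v=45); in:-
Tick 8: [PARSE:-, VALIDATE:-, TRANSFORM:P5(v=0,ok=F), EMIT:P4(v=35,ok=T)] out:P3(v=0); in:-
Tick 9: [PARSE:-, VALIDATE:-, TRANSFORM:-, EMIT:P5(v=0,ok=F)] out:P4(v=35); in:-
Tick 10: [PARSE:-, VALIDATE:-, TRANSFORM:-, EMIT:-] out:P5(v=0); in:-
P2: arrives tick 3, valid=True (id=2, id%2=0), emit tick 7, final value 45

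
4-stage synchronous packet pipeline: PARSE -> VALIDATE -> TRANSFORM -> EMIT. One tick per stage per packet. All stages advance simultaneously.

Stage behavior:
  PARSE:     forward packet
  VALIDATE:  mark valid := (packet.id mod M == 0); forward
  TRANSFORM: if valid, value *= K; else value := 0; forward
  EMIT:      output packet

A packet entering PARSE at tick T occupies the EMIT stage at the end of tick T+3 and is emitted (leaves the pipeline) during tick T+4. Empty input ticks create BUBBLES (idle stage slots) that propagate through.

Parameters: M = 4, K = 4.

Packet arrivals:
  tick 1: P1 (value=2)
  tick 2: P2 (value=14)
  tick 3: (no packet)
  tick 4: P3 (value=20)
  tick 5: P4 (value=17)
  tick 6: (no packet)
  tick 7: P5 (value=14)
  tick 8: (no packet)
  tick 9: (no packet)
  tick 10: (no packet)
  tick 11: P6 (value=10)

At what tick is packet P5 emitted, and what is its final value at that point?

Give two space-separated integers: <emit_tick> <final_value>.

Tick 1: [PARSE:P1(v=2,ok=F), VALIDATE:-, TRANSFORM:-, EMIT:-] out:-; in:P1
Tick 2: [PARSE:P2(v=14,ok=F), VALIDATE:P1(v=2,ok=F), TRANSFORM:-, EMIT:-] out:-; in:P2
Tick 3: [PARSE:-, VALIDATE:P2(v=14,ok=F), TRANSFORM:P1(v=0,ok=F), EMIT:-] out:-; in:-
Tick 4: [PARSE:P3(v=20,ok=F), VALIDATE:-, TRANSFORM:P2(v=0,ok=F), EMIT:P1(v=0,ok=F)] out:-; in:P3
Tick 5: [PARSE:P4(v=17,ok=F), VALIDATE:P3(v=20,ok=F), TRANSFORM:-, EMIT:P2(v=0,ok=F)] out:P1(v=0); in:P4
Tick 6: [PARSE:-, VALIDATE:P4(v=17,ok=T), TRANSFORM:P3(v=0,ok=F), EMIT:-] out:P2(v=0); in:-
Tick 7: [PARSE:P5(v=14,ok=F), VALIDATE:-, TRANSFORM:P4(v=68,ok=T), EMIT:P3(v=0,ok=F)] out:-; in:P5
Tick 8: [PARSE:-, VALIDATE:P5(v=14,ok=F), TRANSFORM:-, EMIT:P4(v=68,ok=T)] out:P3(v=0); in:-
Tick 9: [PARSE:-, VALIDATE:-, TRANSFORM:P5(v=0,ok=F), EMIT:-] out:P4(v=68); in:-
Tick 10: [PARSE:-, VALIDATE:-, TRANSFORM:-, EMIT:P5(v=0,ok=F)] out:-; in:-
Tick 11: [PARSE:P6(v=10,ok=F), VALIDATE:-, TRANSFORM:-, EMIT:-] out:P5(v=0); in:P6
Tick 12: [PARSE:-, VALIDATE:P6(v=10,ok=F), TRANSFORM:-, EMIT:-] out:-; in:-
Tick 13: [PARSE:-, VALIDATE:-, TRANSFORM:P6(v=0,ok=F), EMIT:-] out:-; in:-
Tick 14: [PARSE:-, VALIDATE:-, TRANSFORM:-, EMIT:P6(v=0,ok=F)] out:-; in:-
Tick 15: [PARSE:-, VALIDATE:-, TRANSFORM:-, EMIT:-] out:P6(v=0); in:-
P5: arrives tick 7, valid=False (id=5, id%4=1), emit tick 11, final value 0

Answer: 11 0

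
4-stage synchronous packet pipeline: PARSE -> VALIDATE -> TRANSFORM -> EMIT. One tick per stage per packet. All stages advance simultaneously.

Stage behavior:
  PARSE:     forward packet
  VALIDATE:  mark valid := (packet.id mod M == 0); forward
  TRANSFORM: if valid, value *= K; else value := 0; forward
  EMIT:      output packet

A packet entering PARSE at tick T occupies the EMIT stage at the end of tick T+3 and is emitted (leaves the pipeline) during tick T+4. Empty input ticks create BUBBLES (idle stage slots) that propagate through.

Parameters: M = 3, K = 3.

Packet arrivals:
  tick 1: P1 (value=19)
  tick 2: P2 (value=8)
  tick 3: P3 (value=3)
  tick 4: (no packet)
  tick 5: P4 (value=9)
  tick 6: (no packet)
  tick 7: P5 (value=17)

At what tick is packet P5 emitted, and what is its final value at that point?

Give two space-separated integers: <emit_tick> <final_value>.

Answer: 11 0

Derivation:
Tick 1: [PARSE:P1(v=19,ok=F), VALIDATE:-, TRANSFORM:-, EMIT:-] out:-; in:P1
Tick 2: [PARSE:P2(v=8,ok=F), VALIDATE:P1(v=19,ok=F), TRANSFORM:-, EMIT:-] out:-; in:P2
Tick 3: [PARSE:P3(v=3,ok=F), VALIDATE:P2(v=8,ok=F), TRANSFORM:P1(v=0,ok=F), EMIT:-] out:-; in:P3
Tick 4: [PARSE:-, VALIDATE:P3(v=3,ok=T), TRANSFORM:P2(v=0,ok=F), EMIT:P1(v=0,ok=F)] out:-; in:-
Tick 5: [PARSE:P4(v=9,ok=F), VALIDATE:-, TRANSFORM:P3(v=9,ok=T), EMIT:P2(v=0,ok=F)] out:P1(v=0); in:P4
Tick 6: [PARSE:-, VALIDATE:P4(v=9,ok=F), TRANSFORM:-, EMIT:P3(v=9,ok=T)] out:P2(v=0); in:-
Tick 7: [PARSE:P5(v=17,ok=F), VALIDATE:-, TRANSFORM:P4(v=0,ok=F), EMIT:-] out:P3(v=9); in:P5
Tick 8: [PARSE:-, VALIDATE:P5(v=17,ok=F), TRANSFORM:-, EMIT:P4(v=0,ok=F)] out:-; in:-
Tick 9: [PARSE:-, VALIDATE:-, TRANSFORM:P5(v=0,ok=F), EMIT:-] out:P4(v=0); in:-
Tick 10: [PARSE:-, VALIDATE:-, TRANSFORM:-, EMIT:P5(v=0,ok=F)] out:-; in:-
Tick 11: [PARSE:-, VALIDATE:-, TRANSFORM:-, EMIT:-] out:P5(v=0); in:-
P5: arrives tick 7, valid=False (id=5, id%3=2), emit tick 11, final value 0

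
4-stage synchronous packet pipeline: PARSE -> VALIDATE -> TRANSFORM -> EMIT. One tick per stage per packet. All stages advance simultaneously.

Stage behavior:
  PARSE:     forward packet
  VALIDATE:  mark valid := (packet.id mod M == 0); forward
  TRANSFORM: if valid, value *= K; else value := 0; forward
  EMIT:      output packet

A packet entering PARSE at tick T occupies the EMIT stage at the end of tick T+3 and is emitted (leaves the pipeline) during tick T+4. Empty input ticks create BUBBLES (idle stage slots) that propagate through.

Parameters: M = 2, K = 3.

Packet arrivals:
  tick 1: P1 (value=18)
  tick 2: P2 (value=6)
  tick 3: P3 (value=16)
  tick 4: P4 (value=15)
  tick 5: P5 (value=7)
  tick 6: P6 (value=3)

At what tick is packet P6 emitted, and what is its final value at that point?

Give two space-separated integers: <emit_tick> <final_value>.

Tick 1: [PARSE:P1(v=18,ok=F), VALIDATE:-, TRANSFORM:-, EMIT:-] out:-; in:P1
Tick 2: [PARSE:P2(v=6,ok=F), VALIDATE:P1(v=18,ok=F), TRANSFORM:-, EMIT:-] out:-; in:P2
Tick 3: [PARSE:P3(v=16,ok=F), VALIDATE:P2(v=6,ok=T), TRANSFORM:P1(v=0,ok=F), EMIT:-] out:-; in:P3
Tick 4: [PARSE:P4(v=15,ok=F), VALIDATE:P3(v=16,ok=F), TRANSFORM:P2(v=18,ok=T), EMIT:P1(v=0,ok=F)] out:-; in:P4
Tick 5: [PARSE:P5(v=7,ok=F), VALIDATE:P4(v=15,ok=T), TRANSFORM:P3(v=0,ok=F), EMIT:P2(v=18,ok=T)] out:P1(v=0); in:P5
Tick 6: [PARSE:P6(v=3,ok=F), VALIDATE:P5(v=7,ok=F), TRANSFORM:P4(v=45,ok=T), EMIT:P3(v=0,ok=F)] out:P2(v=18); in:P6
Tick 7: [PARSE:-, VALIDATE:P6(v=3,ok=T), TRANSFORM:P5(v=0,ok=F), EMIT:P4(v=45,ok=T)] out:P3(v=0); in:-
Tick 8: [PARSE:-, VALIDATE:-, TRANSFORM:P6(v=9,ok=T), EMIT:P5(v=0,ok=F)] out:P4(v=45); in:-
Tick 9: [PARSE:-, VALIDATE:-, TRANSFORM:-, EMIT:P6(v=9,ok=T)] out:P5(v=0); in:-
Tick 10: [PARSE:-, VALIDATE:-, TRANSFORM:-, EMIT:-] out:P6(v=9); in:-
P6: arrives tick 6, valid=True (id=6, id%2=0), emit tick 10, final value 9

Answer: 10 9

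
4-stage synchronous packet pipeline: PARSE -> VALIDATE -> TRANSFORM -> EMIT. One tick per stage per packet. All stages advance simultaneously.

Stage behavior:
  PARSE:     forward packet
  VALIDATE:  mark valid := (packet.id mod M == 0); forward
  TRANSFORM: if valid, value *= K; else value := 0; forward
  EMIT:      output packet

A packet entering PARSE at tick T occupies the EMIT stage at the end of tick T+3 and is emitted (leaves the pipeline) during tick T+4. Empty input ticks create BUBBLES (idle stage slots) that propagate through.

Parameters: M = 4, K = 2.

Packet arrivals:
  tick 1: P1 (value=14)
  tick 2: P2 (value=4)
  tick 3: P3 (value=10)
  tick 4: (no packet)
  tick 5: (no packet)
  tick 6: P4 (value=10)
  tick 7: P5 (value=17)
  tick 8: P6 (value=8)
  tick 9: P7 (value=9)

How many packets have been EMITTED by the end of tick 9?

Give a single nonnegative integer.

Answer: 3

Derivation:
Tick 1: [PARSE:P1(v=14,ok=F), VALIDATE:-, TRANSFORM:-, EMIT:-] out:-; in:P1
Tick 2: [PARSE:P2(v=4,ok=F), VALIDATE:P1(v=14,ok=F), TRANSFORM:-, EMIT:-] out:-; in:P2
Tick 3: [PARSE:P3(v=10,ok=F), VALIDATE:P2(v=4,ok=F), TRANSFORM:P1(v=0,ok=F), EMIT:-] out:-; in:P3
Tick 4: [PARSE:-, VALIDATE:P3(v=10,ok=F), TRANSFORM:P2(v=0,ok=F), EMIT:P1(v=0,ok=F)] out:-; in:-
Tick 5: [PARSE:-, VALIDATE:-, TRANSFORM:P3(v=0,ok=F), EMIT:P2(v=0,ok=F)] out:P1(v=0); in:-
Tick 6: [PARSE:P4(v=10,ok=F), VALIDATE:-, TRANSFORM:-, EMIT:P3(v=0,ok=F)] out:P2(v=0); in:P4
Tick 7: [PARSE:P5(v=17,ok=F), VALIDATE:P4(v=10,ok=T), TRANSFORM:-, EMIT:-] out:P3(v=0); in:P5
Tick 8: [PARSE:P6(v=8,ok=F), VALIDATE:P5(v=17,ok=F), TRANSFORM:P4(v=20,ok=T), EMIT:-] out:-; in:P6
Tick 9: [PARSE:P7(v=9,ok=F), VALIDATE:P6(v=8,ok=F), TRANSFORM:P5(v=0,ok=F), EMIT:P4(v=20,ok=T)] out:-; in:P7
Emitted by tick 9: ['P1', 'P2', 'P3']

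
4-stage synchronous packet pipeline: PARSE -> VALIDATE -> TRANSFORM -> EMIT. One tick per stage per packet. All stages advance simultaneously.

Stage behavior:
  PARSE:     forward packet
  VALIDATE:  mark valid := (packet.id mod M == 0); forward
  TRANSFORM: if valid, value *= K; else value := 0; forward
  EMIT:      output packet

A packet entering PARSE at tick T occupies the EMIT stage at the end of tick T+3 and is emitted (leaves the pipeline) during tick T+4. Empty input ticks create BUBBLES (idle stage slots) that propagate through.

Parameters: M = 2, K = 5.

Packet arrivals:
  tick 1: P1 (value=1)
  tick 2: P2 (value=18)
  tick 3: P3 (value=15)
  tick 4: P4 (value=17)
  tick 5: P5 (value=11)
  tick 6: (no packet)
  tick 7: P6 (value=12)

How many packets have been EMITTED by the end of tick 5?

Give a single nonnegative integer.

Tick 1: [PARSE:P1(v=1,ok=F), VALIDATE:-, TRANSFORM:-, EMIT:-] out:-; in:P1
Tick 2: [PARSE:P2(v=18,ok=F), VALIDATE:P1(v=1,ok=F), TRANSFORM:-, EMIT:-] out:-; in:P2
Tick 3: [PARSE:P3(v=15,ok=F), VALIDATE:P2(v=18,ok=T), TRANSFORM:P1(v=0,ok=F), EMIT:-] out:-; in:P3
Tick 4: [PARSE:P4(v=17,ok=F), VALIDATE:P3(v=15,ok=F), TRANSFORM:P2(v=90,ok=T), EMIT:P1(v=0,ok=F)] out:-; in:P4
Tick 5: [PARSE:P5(v=11,ok=F), VALIDATE:P4(v=17,ok=T), TRANSFORM:P3(v=0,ok=F), EMIT:P2(v=90,ok=T)] out:P1(v=0); in:P5
Emitted by tick 5: ['P1']

Answer: 1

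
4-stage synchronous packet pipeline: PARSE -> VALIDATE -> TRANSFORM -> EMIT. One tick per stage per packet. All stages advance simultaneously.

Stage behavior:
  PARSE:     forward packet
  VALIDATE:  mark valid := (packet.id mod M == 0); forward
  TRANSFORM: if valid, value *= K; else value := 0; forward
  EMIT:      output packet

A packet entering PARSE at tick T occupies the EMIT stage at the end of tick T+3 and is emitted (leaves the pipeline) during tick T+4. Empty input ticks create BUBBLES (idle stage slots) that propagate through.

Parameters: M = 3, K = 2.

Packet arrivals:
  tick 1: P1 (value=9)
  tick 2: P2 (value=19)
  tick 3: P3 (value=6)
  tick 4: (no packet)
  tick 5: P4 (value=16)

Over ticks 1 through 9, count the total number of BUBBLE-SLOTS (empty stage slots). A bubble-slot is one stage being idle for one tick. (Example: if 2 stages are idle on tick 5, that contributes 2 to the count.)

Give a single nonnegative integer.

Tick 1: [PARSE:P1(v=9,ok=F), VALIDATE:-, TRANSFORM:-, EMIT:-] out:-; bubbles=3
Tick 2: [PARSE:P2(v=19,ok=F), VALIDATE:P1(v=9,ok=F), TRANSFORM:-, EMIT:-] out:-; bubbles=2
Tick 3: [PARSE:P3(v=6,ok=F), VALIDATE:P2(v=19,ok=F), TRANSFORM:P1(v=0,ok=F), EMIT:-] out:-; bubbles=1
Tick 4: [PARSE:-, VALIDATE:P3(v=6,ok=T), TRANSFORM:P2(v=0,ok=F), EMIT:P1(v=0,ok=F)] out:-; bubbles=1
Tick 5: [PARSE:P4(v=16,ok=F), VALIDATE:-, TRANSFORM:P3(v=12,ok=T), EMIT:P2(v=0,ok=F)] out:P1(v=0); bubbles=1
Tick 6: [PARSE:-, VALIDATE:P4(v=16,ok=F), TRANSFORM:-, EMIT:P3(v=12,ok=T)] out:P2(v=0); bubbles=2
Tick 7: [PARSE:-, VALIDATE:-, TRANSFORM:P4(v=0,ok=F), EMIT:-] out:P3(v=12); bubbles=3
Tick 8: [PARSE:-, VALIDATE:-, TRANSFORM:-, EMIT:P4(v=0,ok=F)] out:-; bubbles=3
Tick 9: [PARSE:-, VALIDATE:-, TRANSFORM:-, EMIT:-] out:P4(v=0); bubbles=4
Total bubble-slots: 20

Answer: 20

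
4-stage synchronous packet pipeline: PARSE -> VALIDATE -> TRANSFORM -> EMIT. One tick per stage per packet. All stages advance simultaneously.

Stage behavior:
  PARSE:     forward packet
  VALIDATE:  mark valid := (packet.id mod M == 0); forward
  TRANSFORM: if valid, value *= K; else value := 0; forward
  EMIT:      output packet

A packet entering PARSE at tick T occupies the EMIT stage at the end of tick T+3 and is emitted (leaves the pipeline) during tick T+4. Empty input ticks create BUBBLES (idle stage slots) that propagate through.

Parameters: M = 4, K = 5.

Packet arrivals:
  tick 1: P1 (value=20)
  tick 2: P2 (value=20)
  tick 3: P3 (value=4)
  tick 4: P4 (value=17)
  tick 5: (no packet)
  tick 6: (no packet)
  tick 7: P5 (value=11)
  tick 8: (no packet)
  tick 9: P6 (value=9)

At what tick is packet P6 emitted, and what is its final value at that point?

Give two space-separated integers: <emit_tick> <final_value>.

Tick 1: [PARSE:P1(v=20,ok=F), VALIDATE:-, TRANSFORM:-, EMIT:-] out:-; in:P1
Tick 2: [PARSE:P2(v=20,ok=F), VALIDATE:P1(v=20,ok=F), TRANSFORM:-, EMIT:-] out:-; in:P2
Tick 3: [PARSE:P3(v=4,ok=F), VALIDATE:P2(v=20,ok=F), TRANSFORM:P1(v=0,ok=F), EMIT:-] out:-; in:P3
Tick 4: [PARSE:P4(v=17,ok=F), VALIDATE:P3(v=4,ok=F), TRANSFORM:P2(v=0,ok=F), EMIT:P1(v=0,ok=F)] out:-; in:P4
Tick 5: [PARSE:-, VALIDATE:P4(v=17,ok=T), TRANSFORM:P3(v=0,ok=F), EMIT:P2(v=0,ok=F)] out:P1(v=0); in:-
Tick 6: [PARSE:-, VALIDATE:-, TRANSFORM:P4(v=85,ok=T), EMIT:P3(v=0,ok=F)] out:P2(v=0); in:-
Tick 7: [PARSE:P5(v=11,ok=F), VALIDATE:-, TRANSFORM:-, EMIT:P4(v=85,ok=T)] out:P3(v=0); in:P5
Tick 8: [PARSE:-, VALIDATE:P5(v=11,ok=F), TRANSFORM:-, EMIT:-] out:P4(v=85); in:-
Tick 9: [PARSE:P6(v=9,ok=F), VALIDATE:-, TRANSFORM:P5(v=0,ok=F), EMIT:-] out:-; in:P6
Tick 10: [PARSE:-, VALIDATE:P6(v=9,ok=F), TRANSFORM:-, EMIT:P5(v=0,ok=F)] out:-; in:-
Tick 11: [PARSE:-, VALIDATE:-, TRANSFORM:P6(v=0,ok=F), EMIT:-] out:P5(v=0); in:-
Tick 12: [PARSE:-, VALIDATE:-, TRANSFORM:-, EMIT:P6(v=0,ok=F)] out:-; in:-
Tick 13: [PARSE:-, VALIDATE:-, TRANSFORM:-, EMIT:-] out:P6(v=0); in:-
P6: arrives tick 9, valid=False (id=6, id%4=2), emit tick 13, final value 0

Answer: 13 0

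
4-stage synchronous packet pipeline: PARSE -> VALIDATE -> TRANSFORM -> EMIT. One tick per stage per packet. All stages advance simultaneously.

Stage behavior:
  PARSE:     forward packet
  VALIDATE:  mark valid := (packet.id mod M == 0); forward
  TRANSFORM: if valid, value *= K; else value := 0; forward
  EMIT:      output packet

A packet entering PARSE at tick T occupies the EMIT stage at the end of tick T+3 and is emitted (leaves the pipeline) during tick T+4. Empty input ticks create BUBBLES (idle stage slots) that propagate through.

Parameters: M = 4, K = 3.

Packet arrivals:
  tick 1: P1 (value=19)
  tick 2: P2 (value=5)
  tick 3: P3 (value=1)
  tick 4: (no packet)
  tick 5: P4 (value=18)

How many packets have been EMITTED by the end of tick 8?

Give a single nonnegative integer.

Tick 1: [PARSE:P1(v=19,ok=F), VALIDATE:-, TRANSFORM:-, EMIT:-] out:-; in:P1
Tick 2: [PARSE:P2(v=5,ok=F), VALIDATE:P1(v=19,ok=F), TRANSFORM:-, EMIT:-] out:-; in:P2
Tick 3: [PARSE:P3(v=1,ok=F), VALIDATE:P2(v=5,ok=F), TRANSFORM:P1(v=0,ok=F), EMIT:-] out:-; in:P3
Tick 4: [PARSE:-, VALIDATE:P3(v=1,ok=F), TRANSFORM:P2(v=0,ok=F), EMIT:P1(v=0,ok=F)] out:-; in:-
Tick 5: [PARSE:P4(v=18,ok=F), VALIDATE:-, TRANSFORM:P3(v=0,ok=F), EMIT:P2(v=0,ok=F)] out:P1(v=0); in:P4
Tick 6: [PARSE:-, VALIDATE:P4(v=18,ok=T), TRANSFORM:-, EMIT:P3(v=0,ok=F)] out:P2(v=0); in:-
Tick 7: [PARSE:-, VALIDATE:-, TRANSFORM:P4(v=54,ok=T), EMIT:-] out:P3(v=0); in:-
Tick 8: [PARSE:-, VALIDATE:-, TRANSFORM:-, EMIT:P4(v=54,ok=T)] out:-; in:-
Emitted by tick 8: ['P1', 'P2', 'P3']

Answer: 3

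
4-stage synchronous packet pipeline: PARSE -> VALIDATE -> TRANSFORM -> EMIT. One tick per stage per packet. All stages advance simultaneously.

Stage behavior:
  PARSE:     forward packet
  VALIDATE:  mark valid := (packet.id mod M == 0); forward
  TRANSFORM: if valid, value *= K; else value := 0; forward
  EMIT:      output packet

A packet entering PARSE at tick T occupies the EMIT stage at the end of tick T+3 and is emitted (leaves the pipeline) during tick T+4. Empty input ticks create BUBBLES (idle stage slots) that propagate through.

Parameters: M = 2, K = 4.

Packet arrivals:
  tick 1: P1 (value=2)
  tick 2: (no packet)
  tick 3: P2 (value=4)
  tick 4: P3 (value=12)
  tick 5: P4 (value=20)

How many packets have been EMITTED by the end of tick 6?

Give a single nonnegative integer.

Tick 1: [PARSE:P1(v=2,ok=F), VALIDATE:-, TRANSFORM:-, EMIT:-] out:-; in:P1
Tick 2: [PARSE:-, VALIDATE:P1(v=2,ok=F), TRANSFORM:-, EMIT:-] out:-; in:-
Tick 3: [PARSE:P2(v=4,ok=F), VALIDATE:-, TRANSFORM:P1(v=0,ok=F), EMIT:-] out:-; in:P2
Tick 4: [PARSE:P3(v=12,ok=F), VALIDATE:P2(v=4,ok=T), TRANSFORM:-, EMIT:P1(v=0,ok=F)] out:-; in:P3
Tick 5: [PARSE:P4(v=20,ok=F), VALIDATE:P3(v=12,ok=F), TRANSFORM:P2(v=16,ok=T), EMIT:-] out:P1(v=0); in:P4
Tick 6: [PARSE:-, VALIDATE:P4(v=20,ok=T), TRANSFORM:P3(v=0,ok=F), EMIT:P2(v=16,ok=T)] out:-; in:-
Emitted by tick 6: ['P1']

Answer: 1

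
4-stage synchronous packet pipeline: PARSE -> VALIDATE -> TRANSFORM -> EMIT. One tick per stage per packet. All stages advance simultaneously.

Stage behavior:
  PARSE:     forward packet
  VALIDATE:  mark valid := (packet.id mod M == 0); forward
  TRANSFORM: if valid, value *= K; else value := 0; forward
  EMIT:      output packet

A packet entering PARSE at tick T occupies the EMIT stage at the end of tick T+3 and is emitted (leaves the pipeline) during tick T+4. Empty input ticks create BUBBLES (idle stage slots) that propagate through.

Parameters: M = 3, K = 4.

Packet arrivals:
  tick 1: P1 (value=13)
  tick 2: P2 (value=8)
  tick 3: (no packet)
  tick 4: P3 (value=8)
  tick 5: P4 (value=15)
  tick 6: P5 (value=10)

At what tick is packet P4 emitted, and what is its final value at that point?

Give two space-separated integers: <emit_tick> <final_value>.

Answer: 9 0

Derivation:
Tick 1: [PARSE:P1(v=13,ok=F), VALIDATE:-, TRANSFORM:-, EMIT:-] out:-; in:P1
Tick 2: [PARSE:P2(v=8,ok=F), VALIDATE:P1(v=13,ok=F), TRANSFORM:-, EMIT:-] out:-; in:P2
Tick 3: [PARSE:-, VALIDATE:P2(v=8,ok=F), TRANSFORM:P1(v=0,ok=F), EMIT:-] out:-; in:-
Tick 4: [PARSE:P3(v=8,ok=F), VALIDATE:-, TRANSFORM:P2(v=0,ok=F), EMIT:P1(v=0,ok=F)] out:-; in:P3
Tick 5: [PARSE:P4(v=15,ok=F), VALIDATE:P3(v=8,ok=T), TRANSFORM:-, EMIT:P2(v=0,ok=F)] out:P1(v=0); in:P4
Tick 6: [PARSE:P5(v=10,ok=F), VALIDATE:P4(v=15,ok=F), TRANSFORM:P3(v=32,ok=T), EMIT:-] out:P2(v=0); in:P5
Tick 7: [PARSE:-, VALIDATE:P5(v=10,ok=F), TRANSFORM:P4(v=0,ok=F), EMIT:P3(v=32,ok=T)] out:-; in:-
Tick 8: [PARSE:-, VALIDATE:-, TRANSFORM:P5(v=0,ok=F), EMIT:P4(v=0,ok=F)] out:P3(v=32); in:-
Tick 9: [PARSE:-, VALIDATE:-, TRANSFORM:-, EMIT:P5(v=0,ok=F)] out:P4(v=0); in:-
Tick 10: [PARSE:-, VALIDATE:-, TRANSFORM:-, EMIT:-] out:P5(v=0); in:-
P4: arrives tick 5, valid=False (id=4, id%3=1), emit tick 9, final value 0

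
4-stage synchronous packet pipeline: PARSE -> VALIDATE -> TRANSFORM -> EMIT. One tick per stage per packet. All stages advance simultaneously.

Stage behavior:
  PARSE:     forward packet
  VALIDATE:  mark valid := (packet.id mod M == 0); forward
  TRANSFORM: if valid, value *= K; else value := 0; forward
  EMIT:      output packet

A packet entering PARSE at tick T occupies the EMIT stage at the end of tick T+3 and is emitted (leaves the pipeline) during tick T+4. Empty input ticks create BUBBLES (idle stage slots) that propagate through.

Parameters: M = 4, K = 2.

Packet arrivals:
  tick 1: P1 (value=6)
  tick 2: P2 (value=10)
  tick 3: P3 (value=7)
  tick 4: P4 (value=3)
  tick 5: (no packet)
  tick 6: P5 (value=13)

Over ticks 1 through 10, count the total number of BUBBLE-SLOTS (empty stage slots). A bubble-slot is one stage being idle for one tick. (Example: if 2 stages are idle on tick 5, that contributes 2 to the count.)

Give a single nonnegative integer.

Tick 1: [PARSE:P1(v=6,ok=F), VALIDATE:-, TRANSFORM:-, EMIT:-] out:-; bubbles=3
Tick 2: [PARSE:P2(v=10,ok=F), VALIDATE:P1(v=6,ok=F), TRANSFORM:-, EMIT:-] out:-; bubbles=2
Tick 3: [PARSE:P3(v=7,ok=F), VALIDATE:P2(v=10,ok=F), TRANSFORM:P1(v=0,ok=F), EMIT:-] out:-; bubbles=1
Tick 4: [PARSE:P4(v=3,ok=F), VALIDATE:P3(v=7,ok=F), TRANSFORM:P2(v=0,ok=F), EMIT:P1(v=0,ok=F)] out:-; bubbles=0
Tick 5: [PARSE:-, VALIDATE:P4(v=3,ok=T), TRANSFORM:P3(v=0,ok=F), EMIT:P2(v=0,ok=F)] out:P1(v=0); bubbles=1
Tick 6: [PARSE:P5(v=13,ok=F), VALIDATE:-, TRANSFORM:P4(v=6,ok=T), EMIT:P3(v=0,ok=F)] out:P2(v=0); bubbles=1
Tick 7: [PARSE:-, VALIDATE:P5(v=13,ok=F), TRANSFORM:-, EMIT:P4(v=6,ok=T)] out:P3(v=0); bubbles=2
Tick 8: [PARSE:-, VALIDATE:-, TRANSFORM:P5(v=0,ok=F), EMIT:-] out:P4(v=6); bubbles=3
Tick 9: [PARSE:-, VALIDATE:-, TRANSFORM:-, EMIT:P5(v=0,ok=F)] out:-; bubbles=3
Tick 10: [PARSE:-, VALIDATE:-, TRANSFORM:-, EMIT:-] out:P5(v=0); bubbles=4
Total bubble-slots: 20

Answer: 20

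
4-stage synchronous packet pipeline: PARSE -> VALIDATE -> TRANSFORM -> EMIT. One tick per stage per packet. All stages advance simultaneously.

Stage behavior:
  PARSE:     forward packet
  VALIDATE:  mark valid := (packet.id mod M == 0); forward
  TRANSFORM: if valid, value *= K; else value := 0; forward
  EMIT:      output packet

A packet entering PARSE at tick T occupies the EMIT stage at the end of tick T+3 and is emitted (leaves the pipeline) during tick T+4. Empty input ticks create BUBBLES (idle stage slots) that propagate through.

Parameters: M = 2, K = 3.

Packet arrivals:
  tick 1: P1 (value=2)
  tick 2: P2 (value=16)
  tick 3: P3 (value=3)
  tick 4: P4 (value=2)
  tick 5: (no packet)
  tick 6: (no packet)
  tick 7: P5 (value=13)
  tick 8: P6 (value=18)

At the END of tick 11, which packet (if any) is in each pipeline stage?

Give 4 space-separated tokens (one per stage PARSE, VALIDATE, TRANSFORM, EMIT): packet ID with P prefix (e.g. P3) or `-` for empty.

Tick 1: [PARSE:P1(v=2,ok=F), VALIDATE:-, TRANSFORM:-, EMIT:-] out:-; in:P1
Tick 2: [PARSE:P2(v=16,ok=F), VALIDATE:P1(v=2,ok=F), TRANSFORM:-, EMIT:-] out:-; in:P2
Tick 3: [PARSE:P3(v=3,ok=F), VALIDATE:P2(v=16,ok=T), TRANSFORM:P1(v=0,ok=F), EMIT:-] out:-; in:P3
Tick 4: [PARSE:P4(v=2,ok=F), VALIDATE:P3(v=3,ok=F), TRANSFORM:P2(v=48,ok=T), EMIT:P1(v=0,ok=F)] out:-; in:P4
Tick 5: [PARSE:-, VALIDATE:P4(v=2,ok=T), TRANSFORM:P3(v=0,ok=F), EMIT:P2(v=48,ok=T)] out:P1(v=0); in:-
Tick 6: [PARSE:-, VALIDATE:-, TRANSFORM:P4(v=6,ok=T), EMIT:P3(v=0,ok=F)] out:P2(v=48); in:-
Tick 7: [PARSE:P5(v=13,ok=F), VALIDATE:-, TRANSFORM:-, EMIT:P4(v=6,ok=T)] out:P3(v=0); in:P5
Tick 8: [PARSE:P6(v=18,ok=F), VALIDATE:P5(v=13,ok=F), TRANSFORM:-, EMIT:-] out:P4(v=6); in:P6
Tick 9: [PARSE:-, VALIDATE:P6(v=18,ok=T), TRANSFORM:P5(v=0,ok=F), EMIT:-] out:-; in:-
Tick 10: [PARSE:-, VALIDATE:-, TRANSFORM:P6(v=54,ok=T), EMIT:P5(v=0,ok=F)] out:-; in:-
Tick 11: [PARSE:-, VALIDATE:-, TRANSFORM:-, EMIT:P6(v=54,ok=T)] out:P5(v=0); in:-
At end of tick 11: ['-', '-', '-', 'P6']

Answer: - - - P6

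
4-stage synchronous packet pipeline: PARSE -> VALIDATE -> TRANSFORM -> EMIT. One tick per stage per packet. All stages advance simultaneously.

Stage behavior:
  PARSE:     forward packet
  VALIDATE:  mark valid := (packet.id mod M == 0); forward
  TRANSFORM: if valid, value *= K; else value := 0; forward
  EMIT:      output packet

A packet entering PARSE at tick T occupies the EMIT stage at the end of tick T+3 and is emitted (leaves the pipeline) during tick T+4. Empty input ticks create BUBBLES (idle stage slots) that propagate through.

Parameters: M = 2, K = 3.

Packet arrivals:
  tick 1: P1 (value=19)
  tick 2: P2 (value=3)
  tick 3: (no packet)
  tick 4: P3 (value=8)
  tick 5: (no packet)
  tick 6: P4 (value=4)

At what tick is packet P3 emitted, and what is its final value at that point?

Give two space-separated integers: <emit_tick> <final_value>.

Tick 1: [PARSE:P1(v=19,ok=F), VALIDATE:-, TRANSFORM:-, EMIT:-] out:-; in:P1
Tick 2: [PARSE:P2(v=3,ok=F), VALIDATE:P1(v=19,ok=F), TRANSFORM:-, EMIT:-] out:-; in:P2
Tick 3: [PARSE:-, VALIDATE:P2(v=3,ok=T), TRANSFORM:P1(v=0,ok=F), EMIT:-] out:-; in:-
Tick 4: [PARSE:P3(v=8,ok=F), VALIDATE:-, TRANSFORM:P2(v=9,ok=T), EMIT:P1(v=0,ok=F)] out:-; in:P3
Tick 5: [PARSE:-, VALIDATE:P3(v=8,ok=F), TRANSFORM:-, EMIT:P2(v=9,ok=T)] out:P1(v=0); in:-
Tick 6: [PARSE:P4(v=4,ok=F), VALIDATE:-, TRANSFORM:P3(v=0,ok=F), EMIT:-] out:P2(v=9); in:P4
Tick 7: [PARSE:-, VALIDATE:P4(v=4,ok=T), TRANSFORM:-, EMIT:P3(v=0,ok=F)] out:-; in:-
Tick 8: [PARSE:-, VALIDATE:-, TRANSFORM:P4(v=12,ok=T), EMIT:-] out:P3(v=0); in:-
Tick 9: [PARSE:-, VALIDATE:-, TRANSFORM:-, EMIT:P4(v=12,ok=T)] out:-; in:-
Tick 10: [PARSE:-, VALIDATE:-, TRANSFORM:-, EMIT:-] out:P4(v=12); in:-
P3: arrives tick 4, valid=False (id=3, id%2=1), emit tick 8, final value 0

Answer: 8 0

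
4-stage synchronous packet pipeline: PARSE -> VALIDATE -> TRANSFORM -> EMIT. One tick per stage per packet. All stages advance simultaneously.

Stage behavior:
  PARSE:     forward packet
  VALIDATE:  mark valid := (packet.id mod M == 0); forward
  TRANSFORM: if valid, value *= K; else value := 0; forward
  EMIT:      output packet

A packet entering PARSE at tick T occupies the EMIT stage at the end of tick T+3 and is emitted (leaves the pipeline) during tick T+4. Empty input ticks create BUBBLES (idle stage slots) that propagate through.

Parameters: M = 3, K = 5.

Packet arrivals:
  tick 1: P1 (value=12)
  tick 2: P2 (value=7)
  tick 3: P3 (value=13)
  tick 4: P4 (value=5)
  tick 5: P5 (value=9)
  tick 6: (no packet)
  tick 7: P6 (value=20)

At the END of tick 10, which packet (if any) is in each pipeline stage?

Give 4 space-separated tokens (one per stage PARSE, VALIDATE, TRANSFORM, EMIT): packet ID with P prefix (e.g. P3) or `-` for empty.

Tick 1: [PARSE:P1(v=12,ok=F), VALIDATE:-, TRANSFORM:-, EMIT:-] out:-; in:P1
Tick 2: [PARSE:P2(v=7,ok=F), VALIDATE:P1(v=12,ok=F), TRANSFORM:-, EMIT:-] out:-; in:P2
Tick 3: [PARSE:P3(v=13,ok=F), VALIDATE:P2(v=7,ok=F), TRANSFORM:P1(v=0,ok=F), EMIT:-] out:-; in:P3
Tick 4: [PARSE:P4(v=5,ok=F), VALIDATE:P3(v=13,ok=T), TRANSFORM:P2(v=0,ok=F), EMIT:P1(v=0,ok=F)] out:-; in:P4
Tick 5: [PARSE:P5(v=9,ok=F), VALIDATE:P4(v=5,ok=F), TRANSFORM:P3(v=65,ok=T), EMIT:P2(v=0,ok=F)] out:P1(v=0); in:P5
Tick 6: [PARSE:-, VALIDATE:P5(v=9,ok=F), TRANSFORM:P4(v=0,ok=F), EMIT:P3(v=65,ok=T)] out:P2(v=0); in:-
Tick 7: [PARSE:P6(v=20,ok=F), VALIDATE:-, TRANSFORM:P5(v=0,ok=F), EMIT:P4(v=0,ok=F)] out:P3(v=65); in:P6
Tick 8: [PARSE:-, VALIDATE:P6(v=20,ok=T), TRANSFORM:-, EMIT:P5(v=0,ok=F)] out:P4(v=0); in:-
Tick 9: [PARSE:-, VALIDATE:-, TRANSFORM:P6(v=100,ok=T), EMIT:-] out:P5(v=0); in:-
Tick 10: [PARSE:-, VALIDATE:-, TRANSFORM:-, EMIT:P6(v=100,ok=T)] out:-; in:-
At end of tick 10: ['-', '-', '-', 'P6']

Answer: - - - P6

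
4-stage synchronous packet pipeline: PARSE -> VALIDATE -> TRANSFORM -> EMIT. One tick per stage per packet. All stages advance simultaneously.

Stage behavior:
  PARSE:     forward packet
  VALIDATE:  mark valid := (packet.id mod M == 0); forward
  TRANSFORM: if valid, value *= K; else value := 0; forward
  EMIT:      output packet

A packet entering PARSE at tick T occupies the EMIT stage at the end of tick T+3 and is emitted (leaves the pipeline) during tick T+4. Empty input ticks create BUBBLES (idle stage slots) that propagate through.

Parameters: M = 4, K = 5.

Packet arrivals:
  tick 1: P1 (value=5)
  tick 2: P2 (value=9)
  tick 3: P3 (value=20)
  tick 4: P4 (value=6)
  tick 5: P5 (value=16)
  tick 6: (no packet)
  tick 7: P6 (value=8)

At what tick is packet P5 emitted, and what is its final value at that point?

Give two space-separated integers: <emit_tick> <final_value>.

Answer: 9 0

Derivation:
Tick 1: [PARSE:P1(v=5,ok=F), VALIDATE:-, TRANSFORM:-, EMIT:-] out:-; in:P1
Tick 2: [PARSE:P2(v=9,ok=F), VALIDATE:P1(v=5,ok=F), TRANSFORM:-, EMIT:-] out:-; in:P2
Tick 3: [PARSE:P3(v=20,ok=F), VALIDATE:P2(v=9,ok=F), TRANSFORM:P1(v=0,ok=F), EMIT:-] out:-; in:P3
Tick 4: [PARSE:P4(v=6,ok=F), VALIDATE:P3(v=20,ok=F), TRANSFORM:P2(v=0,ok=F), EMIT:P1(v=0,ok=F)] out:-; in:P4
Tick 5: [PARSE:P5(v=16,ok=F), VALIDATE:P4(v=6,ok=T), TRANSFORM:P3(v=0,ok=F), EMIT:P2(v=0,ok=F)] out:P1(v=0); in:P5
Tick 6: [PARSE:-, VALIDATE:P5(v=16,ok=F), TRANSFORM:P4(v=30,ok=T), EMIT:P3(v=0,ok=F)] out:P2(v=0); in:-
Tick 7: [PARSE:P6(v=8,ok=F), VALIDATE:-, TRANSFORM:P5(v=0,ok=F), EMIT:P4(v=30,ok=T)] out:P3(v=0); in:P6
Tick 8: [PARSE:-, VALIDATE:P6(v=8,ok=F), TRANSFORM:-, EMIT:P5(v=0,ok=F)] out:P4(v=30); in:-
Tick 9: [PARSE:-, VALIDATE:-, TRANSFORM:P6(v=0,ok=F), EMIT:-] out:P5(v=0); in:-
Tick 10: [PARSE:-, VALIDATE:-, TRANSFORM:-, EMIT:P6(v=0,ok=F)] out:-; in:-
Tick 11: [PARSE:-, VALIDATE:-, TRANSFORM:-, EMIT:-] out:P6(v=0); in:-
P5: arrives tick 5, valid=False (id=5, id%4=1), emit tick 9, final value 0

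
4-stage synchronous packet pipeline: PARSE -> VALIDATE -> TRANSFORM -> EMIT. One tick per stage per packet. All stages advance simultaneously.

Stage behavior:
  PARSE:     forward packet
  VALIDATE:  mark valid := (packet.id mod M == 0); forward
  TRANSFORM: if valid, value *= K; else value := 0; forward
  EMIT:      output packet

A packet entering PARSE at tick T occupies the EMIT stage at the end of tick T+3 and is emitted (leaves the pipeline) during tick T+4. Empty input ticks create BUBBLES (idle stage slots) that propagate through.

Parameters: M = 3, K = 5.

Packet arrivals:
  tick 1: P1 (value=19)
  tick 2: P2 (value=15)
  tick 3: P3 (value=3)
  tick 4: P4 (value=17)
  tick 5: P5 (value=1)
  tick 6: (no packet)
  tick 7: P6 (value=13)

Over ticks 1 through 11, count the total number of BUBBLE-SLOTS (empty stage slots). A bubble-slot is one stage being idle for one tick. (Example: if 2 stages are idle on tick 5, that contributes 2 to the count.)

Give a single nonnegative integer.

Tick 1: [PARSE:P1(v=19,ok=F), VALIDATE:-, TRANSFORM:-, EMIT:-] out:-; bubbles=3
Tick 2: [PARSE:P2(v=15,ok=F), VALIDATE:P1(v=19,ok=F), TRANSFORM:-, EMIT:-] out:-; bubbles=2
Tick 3: [PARSE:P3(v=3,ok=F), VALIDATE:P2(v=15,ok=F), TRANSFORM:P1(v=0,ok=F), EMIT:-] out:-; bubbles=1
Tick 4: [PARSE:P4(v=17,ok=F), VALIDATE:P3(v=3,ok=T), TRANSFORM:P2(v=0,ok=F), EMIT:P1(v=0,ok=F)] out:-; bubbles=0
Tick 5: [PARSE:P5(v=1,ok=F), VALIDATE:P4(v=17,ok=F), TRANSFORM:P3(v=15,ok=T), EMIT:P2(v=0,ok=F)] out:P1(v=0); bubbles=0
Tick 6: [PARSE:-, VALIDATE:P5(v=1,ok=F), TRANSFORM:P4(v=0,ok=F), EMIT:P3(v=15,ok=T)] out:P2(v=0); bubbles=1
Tick 7: [PARSE:P6(v=13,ok=F), VALIDATE:-, TRANSFORM:P5(v=0,ok=F), EMIT:P4(v=0,ok=F)] out:P3(v=15); bubbles=1
Tick 8: [PARSE:-, VALIDATE:P6(v=13,ok=T), TRANSFORM:-, EMIT:P5(v=0,ok=F)] out:P4(v=0); bubbles=2
Tick 9: [PARSE:-, VALIDATE:-, TRANSFORM:P6(v=65,ok=T), EMIT:-] out:P5(v=0); bubbles=3
Tick 10: [PARSE:-, VALIDATE:-, TRANSFORM:-, EMIT:P6(v=65,ok=T)] out:-; bubbles=3
Tick 11: [PARSE:-, VALIDATE:-, TRANSFORM:-, EMIT:-] out:P6(v=65); bubbles=4
Total bubble-slots: 20

Answer: 20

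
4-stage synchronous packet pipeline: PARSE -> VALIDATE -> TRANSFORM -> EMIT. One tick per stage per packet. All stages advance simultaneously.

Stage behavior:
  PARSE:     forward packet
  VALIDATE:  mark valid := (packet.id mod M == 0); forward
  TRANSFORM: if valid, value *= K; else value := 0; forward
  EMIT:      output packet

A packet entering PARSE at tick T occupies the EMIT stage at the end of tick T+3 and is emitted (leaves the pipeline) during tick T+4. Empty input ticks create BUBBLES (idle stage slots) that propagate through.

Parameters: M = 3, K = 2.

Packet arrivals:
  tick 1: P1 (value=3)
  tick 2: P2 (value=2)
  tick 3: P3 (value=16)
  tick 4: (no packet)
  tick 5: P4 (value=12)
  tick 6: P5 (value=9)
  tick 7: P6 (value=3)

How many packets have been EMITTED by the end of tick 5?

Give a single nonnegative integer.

Tick 1: [PARSE:P1(v=3,ok=F), VALIDATE:-, TRANSFORM:-, EMIT:-] out:-; in:P1
Tick 2: [PARSE:P2(v=2,ok=F), VALIDATE:P1(v=3,ok=F), TRANSFORM:-, EMIT:-] out:-; in:P2
Tick 3: [PARSE:P3(v=16,ok=F), VALIDATE:P2(v=2,ok=F), TRANSFORM:P1(v=0,ok=F), EMIT:-] out:-; in:P3
Tick 4: [PARSE:-, VALIDATE:P3(v=16,ok=T), TRANSFORM:P2(v=0,ok=F), EMIT:P1(v=0,ok=F)] out:-; in:-
Tick 5: [PARSE:P4(v=12,ok=F), VALIDATE:-, TRANSFORM:P3(v=32,ok=T), EMIT:P2(v=0,ok=F)] out:P1(v=0); in:P4
Emitted by tick 5: ['P1']

Answer: 1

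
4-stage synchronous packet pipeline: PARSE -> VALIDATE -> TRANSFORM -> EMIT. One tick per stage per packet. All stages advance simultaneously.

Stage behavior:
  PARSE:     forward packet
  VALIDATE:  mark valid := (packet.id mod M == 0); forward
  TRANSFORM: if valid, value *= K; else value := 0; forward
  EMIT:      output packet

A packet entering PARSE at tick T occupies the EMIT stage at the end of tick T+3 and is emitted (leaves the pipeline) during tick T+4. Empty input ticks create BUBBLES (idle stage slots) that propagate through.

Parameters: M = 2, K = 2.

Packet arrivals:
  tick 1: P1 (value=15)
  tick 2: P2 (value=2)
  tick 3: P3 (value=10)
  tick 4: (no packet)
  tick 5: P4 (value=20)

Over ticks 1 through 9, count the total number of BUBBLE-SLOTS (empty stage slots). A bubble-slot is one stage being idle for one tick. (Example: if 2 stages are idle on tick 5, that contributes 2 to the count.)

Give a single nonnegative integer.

Tick 1: [PARSE:P1(v=15,ok=F), VALIDATE:-, TRANSFORM:-, EMIT:-] out:-; bubbles=3
Tick 2: [PARSE:P2(v=2,ok=F), VALIDATE:P1(v=15,ok=F), TRANSFORM:-, EMIT:-] out:-; bubbles=2
Tick 3: [PARSE:P3(v=10,ok=F), VALIDATE:P2(v=2,ok=T), TRANSFORM:P1(v=0,ok=F), EMIT:-] out:-; bubbles=1
Tick 4: [PARSE:-, VALIDATE:P3(v=10,ok=F), TRANSFORM:P2(v=4,ok=T), EMIT:P1(v=0,ok=F)] out:-; bubbles=1
Tick 5: [PARSE:P4(v=20,ok=F), VALIDATE:-, TRANSFORM:P3(v=0,ok=F), EMIT:P2(v=4,ok=T)] out:P1(v=0); bubbles=1
Tick 6: [PARSE:-, VALIDATE:P4(v=20,ok=T), TRANSFORM:-, EMIT:P3(v=0,ok=F)] out:P2(v=4); bubbles=2
Tick 7: [PARSE:-, VALIDATE:-, TRANSFORM:P4(v=40,ok=T), EMIT:-] out:P3(v=0); bubbles=3
Tick 8: [PARSE:-, VALIDATE:-, TRANSFORM:-, EMIT:P4(v=40,ok=T)] out:-; bubbles=3
Tick 9: [PARSE:-, VALIDATE:-, TRANSFORM:-, EMIT:-] out:P4(v=40); bubbles=4
Total bubble-slots: 20

Answer: 20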